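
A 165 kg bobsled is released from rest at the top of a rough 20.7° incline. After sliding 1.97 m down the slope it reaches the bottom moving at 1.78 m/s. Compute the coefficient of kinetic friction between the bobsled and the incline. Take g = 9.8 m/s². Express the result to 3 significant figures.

μ_k = 0.290

Energy balance down the incline: mg L sinθ − ½mv² = μ_k (mg cosθ) L
mgL sinθ = 1126.0 J; ½mv² = 261.39 J
W_f = 1126.0 − 261.39 = 864.6 J
μ_k = W_f/(mg cosθ · L) = 864.6/(1513 × 1.97) = 0.2901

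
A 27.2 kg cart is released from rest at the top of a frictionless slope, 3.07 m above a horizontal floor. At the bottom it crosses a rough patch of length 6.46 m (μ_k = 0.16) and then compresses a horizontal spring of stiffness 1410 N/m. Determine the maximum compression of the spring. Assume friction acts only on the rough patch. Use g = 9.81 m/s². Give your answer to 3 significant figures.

Initial energy: E₁ = mgh = (27.2)(9.81)(3.07) = 819.17 J
Friction removes W_f = μ_k mg d = (0.16)(27.2)(9.81)(6.46) = 275.8 J
Energy reaching the spring: E = 819.17 − 275.8 = 543.38 J
At max compression ½kx² = E ⇒ x = √(2E/k) = √(2 × 543.38/1410) = 0.8779 m

x = 0.878 m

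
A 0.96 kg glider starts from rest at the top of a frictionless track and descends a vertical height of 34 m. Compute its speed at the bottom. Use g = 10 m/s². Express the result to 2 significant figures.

Mechanical energy is conserved (no friction): mgh = ½mv²
v = √(2gh) = √(2 × 10 × 34) = √680.00 = 26.08 m/s

v = 26 m/s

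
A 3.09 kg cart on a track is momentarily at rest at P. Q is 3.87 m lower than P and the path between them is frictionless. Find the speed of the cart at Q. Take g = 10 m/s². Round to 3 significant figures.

Energy conservation between the two points: mgh = ½mv²
The mass cancels from both sides.
v = √(2gh) = √(2 × 10 × 3.87) = √77.400 = 8.798 m/s

v = 8.80 m/s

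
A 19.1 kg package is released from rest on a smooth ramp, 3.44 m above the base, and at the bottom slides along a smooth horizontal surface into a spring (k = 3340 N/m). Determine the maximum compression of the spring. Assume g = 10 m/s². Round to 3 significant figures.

x = 0.627 m

Energy conservation (no friction) from release to max compression: mgh = ½kx²
x = √(2mgh/k) = √(2 × 19.1 × 10 × 3.44 / 3340) = 0.6272 m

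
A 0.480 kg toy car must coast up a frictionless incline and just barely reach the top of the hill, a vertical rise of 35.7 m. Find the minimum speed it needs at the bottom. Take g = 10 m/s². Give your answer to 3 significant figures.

At the top it is momentarily at rest, so all KE converts to PE: ½mv² = mgh
v = √(2gh) = √(2 × 10 × 35.7) = 26.72 m/s

v = 26.7 m/s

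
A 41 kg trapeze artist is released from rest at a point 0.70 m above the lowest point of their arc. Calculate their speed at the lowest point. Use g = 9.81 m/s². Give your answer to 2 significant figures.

Equating total energy at the two states: mgh = ½mv²
v = √(2gh) = √(2 × 9.81 × 0.70) = √13.734 = 3.706 m/s

v = 3.7 m/s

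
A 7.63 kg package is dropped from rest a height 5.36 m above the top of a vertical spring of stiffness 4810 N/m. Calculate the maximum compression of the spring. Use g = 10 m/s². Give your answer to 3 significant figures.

x = 0.429 m

Let x be the compression. The total drop is H + x, and the package is instantaneously at rest at max compression, so energy conservation gives:
mg(H + x) = ½kx²
½(4810)x² − (7.63)(10)x − (7.63)(10)(5.36) = 0
2405x² − 76.30x − 409.0 = 0
x = [76.30 + √(5822 + 3.9343e+06)]/(2 × 2405) = 0.4285 m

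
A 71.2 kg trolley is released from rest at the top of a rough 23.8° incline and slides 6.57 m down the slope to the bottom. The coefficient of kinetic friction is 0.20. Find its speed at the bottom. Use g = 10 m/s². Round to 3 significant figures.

Energy: mgh = ½mv² + W_f, with h = L sinθ and W_f = μ_k (mg cosθ) L
mgh = mgL sinθ = (71.2)(10)(6.57)sin23.8° = 1887.7 J
W_f = μ_k mg cosθ · L = (0.20)(71.2)(10)cos23.8°·6.57 = 856.0 J
½mv² = 1887.7 − 856.0 = 1031.7 J
v = √(2 × 1031.7/71.2) = 5.383 m/s

v = 5.38 m/s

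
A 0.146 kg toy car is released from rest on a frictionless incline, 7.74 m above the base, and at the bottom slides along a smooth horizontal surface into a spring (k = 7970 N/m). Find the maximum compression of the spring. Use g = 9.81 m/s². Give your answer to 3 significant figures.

At max compression the car is momentarily at rest: mgh = ½kx²
x = √(2mgh/k) = √(2 × 0.146 × 9.81 × 7.74 / 7970) = 0.05274 m

x = 0.0527 m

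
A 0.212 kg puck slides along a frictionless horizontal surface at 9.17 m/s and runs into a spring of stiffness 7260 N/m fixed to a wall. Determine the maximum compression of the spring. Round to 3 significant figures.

x = 0.0496 m

All KE is stored as spring PE at maximum compression: ½mv² = ½kx²
x = v√(m/k) = 9.17 × √(0.212/7260) = 0.04955 m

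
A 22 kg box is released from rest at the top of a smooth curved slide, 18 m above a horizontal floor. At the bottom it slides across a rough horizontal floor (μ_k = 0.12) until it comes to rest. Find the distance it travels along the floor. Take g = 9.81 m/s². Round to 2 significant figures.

Energy at the top = energy at the end + work done against friction:
At rest all PE has been dissipated by friction: mgh = μ_k m g d
d = h/μ_k = 18/0.12 = 150.0 m

d = 150 m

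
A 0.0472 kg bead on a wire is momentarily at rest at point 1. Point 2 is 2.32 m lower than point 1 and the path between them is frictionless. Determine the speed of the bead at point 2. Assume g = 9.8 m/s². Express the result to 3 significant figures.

Energy conservation between the two points: mgh = ½mv²
v = √(2gh) = √(2 × 9.8 × 2.32) = √45.472 = 6.743 m/s

v = 6.74 m/s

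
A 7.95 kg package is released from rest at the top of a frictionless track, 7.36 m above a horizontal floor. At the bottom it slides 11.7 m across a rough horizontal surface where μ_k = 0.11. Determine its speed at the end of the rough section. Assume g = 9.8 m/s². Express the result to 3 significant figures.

Applying the work–energy principle:
mgh = ½mv² + μ_k m g d
W_f = μ_k mg d = (0.11)(7.95)(9.8)(11.7) = 100.3 J
½mv² = mgh − W_f = 573.42 − 100.3 = 473.15 J
v = √(2 × 473.15/7.95) = 10.91 m/s

v = 10.9 m/s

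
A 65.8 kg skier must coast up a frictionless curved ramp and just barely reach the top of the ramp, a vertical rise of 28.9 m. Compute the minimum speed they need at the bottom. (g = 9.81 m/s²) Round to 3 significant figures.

v = 23.8 m/s

At the top they are momentarily at rest, so all KE converts to PE: ½mv² = mgh
v = √(2gh) = √(2 × 9.81 × 28.9) = 23.81 m/s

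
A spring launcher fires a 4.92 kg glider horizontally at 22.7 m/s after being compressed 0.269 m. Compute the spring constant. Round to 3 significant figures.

k = 35000 N/m

Energy stored in the spring equals the launch KE: ½kx² = ½mv²
k = mv²/x² = (4.92)(22.7)²/(0.269)² = 35036 N/m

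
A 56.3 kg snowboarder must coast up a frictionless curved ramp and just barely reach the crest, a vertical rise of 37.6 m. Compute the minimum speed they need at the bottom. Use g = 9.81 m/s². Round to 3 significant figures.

At the top they are momentarily at rest, so all KE converts to PE: ½mv² = mgh
v = √(2gh) = √(2 × 9.81 × 37.6) = 27.16 m/s

v = 27.2 m/s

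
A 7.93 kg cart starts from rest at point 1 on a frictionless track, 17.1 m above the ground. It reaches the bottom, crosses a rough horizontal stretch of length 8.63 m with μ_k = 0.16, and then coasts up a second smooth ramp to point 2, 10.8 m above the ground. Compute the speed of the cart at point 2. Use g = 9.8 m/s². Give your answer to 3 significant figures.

Energy at 1: mgh₁ = (7.93)(9.8)(17.1) = 1328.9 J
Friction loss: W_f = μ_k mg d = 107.3 J
At 2: ½mv² + mgh₂ = mgh₁ − W_f
½mv² = 1328.9 − 107.3 − 839.31 = 382.29 J
v = √(2 × 382.29/7.93) = 9.819 m/s

v = 9.82 m/s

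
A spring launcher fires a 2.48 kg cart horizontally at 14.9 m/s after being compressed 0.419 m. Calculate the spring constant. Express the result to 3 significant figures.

Energy stored in the spring equals the launch KE: ½kx² = ½mv²
k = mv²/x² = (2.48)(14.9)²/(0.419)² = 3136 N/m

k = 3140 N/m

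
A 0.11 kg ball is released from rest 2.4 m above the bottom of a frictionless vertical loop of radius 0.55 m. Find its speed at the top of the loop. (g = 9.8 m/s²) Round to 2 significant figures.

Energy conservation: mgh = ½mv_top² + mg(2r)
v_top² = 2g(h − 2r) = 2(9.8)(2.4 − 1.100) = 25.48
v_top = 5.048 m/s

v = 5.0 m/s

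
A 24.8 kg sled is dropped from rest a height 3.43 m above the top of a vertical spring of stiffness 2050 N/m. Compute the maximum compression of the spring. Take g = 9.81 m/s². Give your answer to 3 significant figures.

Take the reference level at the top of the uncompressed spring. At max compression the sled has fallen H + x and is momentarily at rest:
mg(H + x) = ½kx²
½(2050)x² − (24.8)(9.81)x − (24.8)(9.81)(3.43) = 0
1025x² − 243.3x − 834.5 = 0
x = [243.3 + √(59189 + 3.4214e+06)]/(2 × 1025) = 1.029 m

x = 1.03 m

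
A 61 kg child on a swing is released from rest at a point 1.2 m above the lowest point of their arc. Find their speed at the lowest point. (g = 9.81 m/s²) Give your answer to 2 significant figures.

Mechanical energy is conserved (no friction): mgh = ½mv²
v = √(2gh) = √(2 × 9.81 × 1.2) = √23.544 = 4.852 m/s

v = 4.9 m/s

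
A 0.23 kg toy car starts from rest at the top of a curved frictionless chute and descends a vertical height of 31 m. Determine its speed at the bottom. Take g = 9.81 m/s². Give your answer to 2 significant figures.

Mechanical energy is conserved (no friction): mgh = ½mv²
v = √(2gh) = √(2 × 9.81 × 31) = √608.22 = 24.66 m/s

v = 25 m/s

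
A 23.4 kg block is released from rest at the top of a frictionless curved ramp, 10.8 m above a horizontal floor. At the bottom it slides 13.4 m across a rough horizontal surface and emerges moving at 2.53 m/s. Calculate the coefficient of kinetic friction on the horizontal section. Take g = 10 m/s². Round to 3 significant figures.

μ_k = 0.782

Applying the work–energy principle:
mgh = ½mv² + μ_k m g d
mgh = 2527.2 J; ½mv² = 74.891 J
W_f = 2527.2 − 74.891 = 2452 J
μ_k = W_f/(mg·d) = 2452/(234.0 × 13.4) = 0.7821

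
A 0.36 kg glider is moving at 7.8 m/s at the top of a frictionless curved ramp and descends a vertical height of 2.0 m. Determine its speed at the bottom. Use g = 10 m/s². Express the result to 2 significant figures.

Equating total energy at the two states: ½mv₀² + mgh = ½mv²
The mass cancels from both sides.
v² = v₀² + 2gh = (7.8)² + 2(10)(2.0) = 100.84
v = √100.84 = 10.04 m/s

v = 10 m/s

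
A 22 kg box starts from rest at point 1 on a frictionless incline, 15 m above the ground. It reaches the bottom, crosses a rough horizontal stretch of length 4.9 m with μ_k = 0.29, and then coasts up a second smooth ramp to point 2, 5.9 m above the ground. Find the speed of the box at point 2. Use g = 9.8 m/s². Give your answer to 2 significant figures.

v = 12 m/s

Energy at 1: mgh₁ = (22)(9.8)(15) = 3234.0 J
Friction loss: W_f = μ_k mg d = 306.4 J
At 2: ½mv² + mgh₂ = mgh₁ − W_f
½mv² = 3234.0 − 306.4 − 1272.0 = 1655.6 J
v = √(2 × 1655.6/22) = 12.27 m/s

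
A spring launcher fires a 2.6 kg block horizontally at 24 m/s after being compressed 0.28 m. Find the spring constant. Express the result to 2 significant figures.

k = 19000 N/m

Energy stored in the spring equals the launch KE: ½kx² = ½mv²
k = mv²/x² = (2.6)(24)²/(0.28)² = 19102 N/m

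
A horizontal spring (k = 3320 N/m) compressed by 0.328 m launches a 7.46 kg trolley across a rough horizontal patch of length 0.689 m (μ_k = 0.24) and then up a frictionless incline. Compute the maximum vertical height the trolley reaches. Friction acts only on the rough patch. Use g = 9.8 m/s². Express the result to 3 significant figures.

Spring energy: E₀ = ½kx² = ½(3320)(0.328)² = 178.59 J
Friction: W_f = μ_k mg d = (0.24)(7.46)(9.8)(0.689) = 12.09 J
Energy at base of ramp: E = 178.59 − 12.09 = 166.50 J
At max height all remaining energy is PE: mgh = E ⇒ h = E/(mg) = 166.50/(7.46 × 9.8) = 2.277 m

h = 2.28 m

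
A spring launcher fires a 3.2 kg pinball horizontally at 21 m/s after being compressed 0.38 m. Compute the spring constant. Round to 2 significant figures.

k = 9800 N/m

½kx² = ½mv²
k = mv²/x² = (3.2)(21)²/(0.38)² = 9773 N/m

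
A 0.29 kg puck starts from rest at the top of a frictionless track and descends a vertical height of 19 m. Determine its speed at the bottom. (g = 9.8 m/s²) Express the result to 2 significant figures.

Energy conservation between the two points: mgh = ½mv²
v = √(2gh) = √(2 × 9.8 × 19) = √372.40 = 19.30 m/s

v = 19 m/s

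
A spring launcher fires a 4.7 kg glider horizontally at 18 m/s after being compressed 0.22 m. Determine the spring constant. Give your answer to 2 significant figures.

k = 31000 N/m

½kx² = ½mv²
k = mv²/x² = (4.7)(18)²/(0.22)² = 31463 N/m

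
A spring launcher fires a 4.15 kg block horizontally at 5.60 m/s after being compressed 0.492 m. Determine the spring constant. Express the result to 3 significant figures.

Energy stored in the spring equals the launch KE: ½kx² = ½mv²
k = mv²/x² = (4.15)(5.60)²/(0.492)² = 537.6 N/m

k = 538 N/m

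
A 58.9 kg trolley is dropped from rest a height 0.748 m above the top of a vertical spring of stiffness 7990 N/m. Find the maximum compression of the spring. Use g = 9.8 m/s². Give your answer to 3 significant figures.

Take the reference level at the top of the uncompressed spring. At max compression the trolley has fallen H + x and is momentarily at rest:
mg(H + x) = ½kx²
½(7990)x² − (58.9)(9.8)x − (58.9)(9.8)(0.748) = 0
3995x² − 577.2x − 431.8 = 0
x = [577.2 + √(333183 + 6.8995e+06)]/(2 × 3995) = 0.4088 m

x = 0.409 m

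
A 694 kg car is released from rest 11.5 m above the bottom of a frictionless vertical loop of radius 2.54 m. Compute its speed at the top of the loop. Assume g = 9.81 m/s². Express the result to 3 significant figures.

Energy conservation: mgh = ½mv_top² + mg(2r)
v_top² = 2g(h − 2r) = 2(9.81)(11.5 − 5.080) = 126.0
v_top = 11.22 m/s

v = 11.2 m/s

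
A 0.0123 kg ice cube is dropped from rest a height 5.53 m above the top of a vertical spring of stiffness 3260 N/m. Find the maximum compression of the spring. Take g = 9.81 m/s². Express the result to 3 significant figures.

Measuring PE from the top of the relaxed spring, at max compression the cube has dropped H + x with zero KE, so:
mg(H + x) = ½kx²
½(3260)x² − (0.0123)(9.81)x − (0.0123)(9.81)(5.53) = 0
1630x² − 0.1207x − 0.6673 = 0
x = [0.1207 + √(0.01456 + 4350.6)]/(2 × 1630) = 0.02027 m

x = 0.0203 m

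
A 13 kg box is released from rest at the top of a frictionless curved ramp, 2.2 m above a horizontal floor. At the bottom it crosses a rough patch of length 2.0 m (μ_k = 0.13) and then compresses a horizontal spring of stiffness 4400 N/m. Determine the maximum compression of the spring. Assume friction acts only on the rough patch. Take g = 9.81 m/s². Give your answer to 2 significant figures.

x = 0.34 m

Initial energy: E₁ = mgh = (13)(9.81)(2.2) = 280.57 J
Friction removes W_f = μ_k mg d = (0.13)(13)(9.81)(2.0) = 33.16 J
Energy reaching the spring: E = 280.57 − 33.16 = 247.41 J
At max compression ½kx² = E ⇒ x = √(2E/k) = √(2 × 247.41/4400) = 0.3353 m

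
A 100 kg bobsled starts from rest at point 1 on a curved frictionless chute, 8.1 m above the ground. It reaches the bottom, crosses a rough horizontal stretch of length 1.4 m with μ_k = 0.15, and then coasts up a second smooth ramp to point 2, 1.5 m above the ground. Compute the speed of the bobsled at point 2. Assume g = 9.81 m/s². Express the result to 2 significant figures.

v = 11 m/s

Energy at 1: mgh₁ = (100)(9.81)(8.1) = 7946.1 J
Friction loss: W_f = μ_k mg d = 206.0 J
At 2: ½mv² + mgh₂ = mgh₁ − W_f
½mv² = 7946.1 − 206.0 − 1471.5 = 6268.6 J
v = √(2 × 6268.6/100) = 11.20 m/s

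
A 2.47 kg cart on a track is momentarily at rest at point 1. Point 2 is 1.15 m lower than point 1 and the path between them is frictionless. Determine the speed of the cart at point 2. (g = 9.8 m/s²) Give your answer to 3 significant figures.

v = 4.75 m/s

Energy conservation between the two points: mgh = ½mv²
v = √(2gh) = √(2 × 9.8 × 1.15) = √22.540 = 4.748 m/s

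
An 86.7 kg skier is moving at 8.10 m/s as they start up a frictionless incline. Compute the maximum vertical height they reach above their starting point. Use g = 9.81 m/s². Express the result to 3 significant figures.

By energy conservation, ½mv² = mgh
h = v²/(2g) = 8.10²/(2 × 9.81) = 3.344 m

h = 3.34 m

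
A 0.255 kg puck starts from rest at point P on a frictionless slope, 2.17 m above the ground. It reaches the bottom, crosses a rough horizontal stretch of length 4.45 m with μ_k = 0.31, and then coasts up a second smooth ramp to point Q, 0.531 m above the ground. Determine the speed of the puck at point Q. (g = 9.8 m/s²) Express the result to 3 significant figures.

v = 2.26 m/s

Energy at P: mgh₁ = (0.255)(9.8)(2.17) = 5.4228 J
Friction loss: W_f = μ_k mg d = 3.447 J
At Q: ½mv² + mgh₂ = mgh₁ − W_f
½mv² = 5.4228 − 3.447 − 1.3270 = 0.64849 J
v = √(2 × 0.64849/0.255) = 2.255 m/s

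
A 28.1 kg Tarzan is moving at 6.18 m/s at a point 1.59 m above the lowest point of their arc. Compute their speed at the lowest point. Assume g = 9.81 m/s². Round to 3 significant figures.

Equating total energy at the two states: ½mv₀² + mgh = ½mv²
v² = v₀² + 2gh = (6.18)² + 2(9.81)(1.59) = 69.388
v = √69.388 = 8.330 m/s

v = 8.33 m/s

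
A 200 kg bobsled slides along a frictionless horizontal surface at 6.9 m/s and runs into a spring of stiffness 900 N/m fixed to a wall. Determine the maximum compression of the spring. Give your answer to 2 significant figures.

At max compression the bobsled is momentarily at rest: ½mv² = ½kx²
x = v√(m/k) = 6.9 × √(200/900) = 3.253 m

x = 3.3 m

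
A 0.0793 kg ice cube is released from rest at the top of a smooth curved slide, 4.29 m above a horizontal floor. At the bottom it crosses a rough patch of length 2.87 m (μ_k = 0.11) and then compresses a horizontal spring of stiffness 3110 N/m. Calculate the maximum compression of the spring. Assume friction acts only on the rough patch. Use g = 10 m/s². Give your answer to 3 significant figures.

x = 0.0450 m

Initial energy: E₁ = mgh = (0.0793)(10)(4.29) = 3.4020 J
Friction removes W_f = μ_k mg d = (0.11)(0.0793)(10)(2.87) = 0.2504 J
Energy reaching the spring: E = 3.4020 − 0.2504 = 3.1516 J
At max compression ½kx² = E ⇒ x = √(2E/k) = √(2 × 3.1516/3110) = 0.04502 m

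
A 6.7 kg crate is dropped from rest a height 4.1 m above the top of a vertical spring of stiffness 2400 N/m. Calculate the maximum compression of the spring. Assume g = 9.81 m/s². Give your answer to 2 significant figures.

Let x be the compression. The total drop is H + x, and the crate is instantaneously at rest at max compression, so energy conservation gives:
mg(H + x) = ½kx²
½(2400)x² − (6.7)(9.81)x − (6.7)(9.81)(4.1) = 0
1200x² − 65.73x − 269.5 = 0
x = [65.73 + √(4320 + 1.2935e+06)]/(2 × 1200) = 0.5021 m

x = 0.50 m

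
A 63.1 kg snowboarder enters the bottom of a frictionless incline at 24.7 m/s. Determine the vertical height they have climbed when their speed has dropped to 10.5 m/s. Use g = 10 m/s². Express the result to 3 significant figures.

h = 25.0 m

Conservation of energy: ½mv₁² = ½mv₂² + mgh
h = (v₁² − v₂²)/(2g) = (24.7² − 10.5²)/(2 × 10) = 24.99 m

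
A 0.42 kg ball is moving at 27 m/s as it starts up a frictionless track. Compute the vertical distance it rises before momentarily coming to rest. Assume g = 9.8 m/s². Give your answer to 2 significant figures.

h = 37 m

Setting KE at the bottom equal to PE gained: ½mv² = mgh
h = v²/(2g) = 27²/(2 × 9.8) = 37.19 m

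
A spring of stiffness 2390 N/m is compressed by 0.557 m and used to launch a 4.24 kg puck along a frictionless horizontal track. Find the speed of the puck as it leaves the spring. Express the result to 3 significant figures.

The puck leaves the spring when the spring is at natural length, so ½kx² = ½mv²
v = x√(k/m) = 0.557 × √(2390/4.24) = 13.22 m/s

v = 13.2 m/s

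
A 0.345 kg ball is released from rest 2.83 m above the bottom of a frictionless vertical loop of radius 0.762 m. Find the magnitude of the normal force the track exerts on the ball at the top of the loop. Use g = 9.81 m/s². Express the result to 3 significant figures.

N = 8.22 N

Energy from release to top (height 2r): mgh = ½mv_top² + mg(2r)
v_top² = 2g(h − 2r) = 2(9.81)(2.83 − 1.524) = 25.624 m²/s²
At the top, both N and weight point toward the centre: N + mg = mv_top²/r
N = m(v_top²/r − g) = 0.345(25.624/0.762 − 9.81) = 8.217 N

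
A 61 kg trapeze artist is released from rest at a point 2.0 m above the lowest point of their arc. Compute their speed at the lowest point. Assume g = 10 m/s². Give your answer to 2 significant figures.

By conservation of mechanical energy, mgh = ½mv²
v = √(2gh) = √(2 × 10 × 2.0) = √40.000 = 6.325 m/s

v = 6.3 m/s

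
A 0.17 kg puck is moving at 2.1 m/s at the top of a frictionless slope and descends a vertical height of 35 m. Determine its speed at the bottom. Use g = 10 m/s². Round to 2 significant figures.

v = 27 m/s

Mechanical energy is conserved (no friction): ½mv₀² + mgh = ½mv²
The mass cancels from both sides.
v² = v₀² + 2gh = (2.1)² + 2(10)(35) = 704.41
v = √704.41 = 26.54 m/s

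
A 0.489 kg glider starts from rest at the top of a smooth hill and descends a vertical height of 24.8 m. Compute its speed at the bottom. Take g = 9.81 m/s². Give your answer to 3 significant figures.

v = 22.1 m/s

Mechanical energy is conserved (no friction): mgh = ½mv²
The mass cancels from both sides.
v = √(2gh) = √(2 × 9.81 × 24.8) = √486.58 = 22.06 m/s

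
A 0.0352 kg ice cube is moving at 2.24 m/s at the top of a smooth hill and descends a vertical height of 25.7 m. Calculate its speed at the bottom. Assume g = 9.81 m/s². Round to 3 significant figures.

v = 22.6 m/s

By conservation of mechanical energy, ½mv₀² + mgh = ½mv²
The mass cancels from both sides.
v² = v₀² + 2gh = (2.24)² + 2(9.81)(25.7) = 509.25
v = √509.25 = 22.57 m/s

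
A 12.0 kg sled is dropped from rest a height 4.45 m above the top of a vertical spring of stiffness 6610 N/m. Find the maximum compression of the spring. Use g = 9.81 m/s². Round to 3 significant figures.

x = 0.416 m

Take the reference level at the top of the uncompressed spring. At max compression the sled has fallen H + x and is momentarily at rest:
mg(H + x) = ½kx²
½(6610)x² − (12.0)(9.81)x − (12.0)(9.81)(4.45) = 0
3305x² − 117.7x − 523.9 = 0
x = [117.7 + √(13858 + 6.9253e+06)]/(2 × 3305) = 0.4163 m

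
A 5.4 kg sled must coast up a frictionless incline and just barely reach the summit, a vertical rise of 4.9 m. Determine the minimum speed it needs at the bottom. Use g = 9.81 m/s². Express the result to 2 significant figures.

At the top it is momentarily at rest, so all KE converts to PE: ½mv² = mgh
v = √(2gh) = √(2 × 9.81 × 4.9) = 9.805 m/s

v = 9.8 m/s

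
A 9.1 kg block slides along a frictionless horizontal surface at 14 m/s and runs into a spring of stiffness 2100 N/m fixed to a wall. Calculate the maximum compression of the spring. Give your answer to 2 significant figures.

x = 0.92 m

Conservation of energy between contact and max compression: ½mv² = ½kx²
x = v√(m/k) = 14 × √(9.1/2100) = 0.9216 m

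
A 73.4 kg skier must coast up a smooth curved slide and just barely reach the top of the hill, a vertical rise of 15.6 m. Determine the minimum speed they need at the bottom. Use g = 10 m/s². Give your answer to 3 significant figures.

At the top they are momentarily at rest, so all KE converts to PE: ½mv² = mgh
v = √(2gh) = √(2 × 10 × 15.6) = 17.66 m/s

v = 17.7 m/s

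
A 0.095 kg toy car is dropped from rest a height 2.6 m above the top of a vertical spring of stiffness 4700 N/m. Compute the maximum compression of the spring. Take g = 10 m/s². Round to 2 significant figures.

x = 0.033 m

Measuring PE from the top of the relaxed spring, at max compression the car has dropped H + x with zero KE, so:
mg(H + x) = ½kx²
½(4700)x² − (0.095)(10)x − (0.095)(10)(2.6) = 0
2350x² − 0.9500x − 2.470 = 0
x = [0.9500 + √(0.9025 + 23218)]/(2 × 2350) = 0.03262 m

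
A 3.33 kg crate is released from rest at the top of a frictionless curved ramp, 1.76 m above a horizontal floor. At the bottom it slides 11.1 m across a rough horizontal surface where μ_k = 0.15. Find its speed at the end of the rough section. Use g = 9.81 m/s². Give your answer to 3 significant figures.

Applying the work–energy principle:
mgh = ½mv² + μ_k m g d
W_f = μ_k mg d = (0.15)(3.33)(9.81)(11.1) = 54.39 J
½mv² = mgh − W_f = 57.494 − 54.39 = 3.1034 J
v = √(2 × 3.1034/3.33) = 1.365 m/s

v = 1.37 m/s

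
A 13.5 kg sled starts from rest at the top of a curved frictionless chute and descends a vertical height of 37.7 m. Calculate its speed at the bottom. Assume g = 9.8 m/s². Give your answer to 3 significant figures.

v = 27.2 m/s

Equating total energy at the two states: mgh = ½mv²
v = √(2gh) = √(2 × 9.8 × 37.7) = √738.92 = 27.18 m/s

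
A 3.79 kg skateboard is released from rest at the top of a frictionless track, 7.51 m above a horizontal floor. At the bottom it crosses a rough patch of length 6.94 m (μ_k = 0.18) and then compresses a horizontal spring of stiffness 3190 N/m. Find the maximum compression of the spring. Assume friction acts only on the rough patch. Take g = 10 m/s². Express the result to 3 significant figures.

Initial energy: E₁ = mgh = (3.79)(10)(7.51) = 284.63 J
Friction removes W_f = μ_k mg d = (0.18)(3.79)(10)(6.94) = 47.34 J
Energy reaching the spring: E = 284.63 − 47.34 = 237.28 J
At max compression ½kx² = E ⇒ x = √(2E/k) = √(2 × 237.28/3190) = 0.3857 m

x = 0.386 m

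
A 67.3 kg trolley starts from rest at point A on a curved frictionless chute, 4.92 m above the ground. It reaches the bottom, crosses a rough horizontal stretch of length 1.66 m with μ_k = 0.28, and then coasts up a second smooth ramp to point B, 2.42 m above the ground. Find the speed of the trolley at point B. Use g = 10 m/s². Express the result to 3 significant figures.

Energy at A: mgh₁ = (67.3)(10)(4.92) = 3311.2 J
Friction loss: W_f = μ_k mg d = 312.8 J
At B: ½mv² + mgh₂ = mgh₁ − W_f
½mv² = 3311.2 − 312.8 − 1628.7 = 1369.7 J
v = √(2 × 1369.7/67.3) = 6.380 m/s

v = 6.38 m/s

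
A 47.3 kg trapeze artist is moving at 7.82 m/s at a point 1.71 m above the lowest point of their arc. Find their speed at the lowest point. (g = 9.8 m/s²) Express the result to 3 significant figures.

By conservation of mechanical energy, ½mv₀² + mgh = ½mv²
The mass cancels from both sides.
v² = v₀² + 2gh = (7.82)² + 2(9.8)(1.71) = 94.668
v = √94.668 = 9.730 m/s

v = 9.73 m/s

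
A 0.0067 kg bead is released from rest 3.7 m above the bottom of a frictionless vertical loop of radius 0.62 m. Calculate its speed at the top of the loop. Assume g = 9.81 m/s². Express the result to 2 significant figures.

Energy conservation: mgh = ½mv_top² + mg(2r)
v_top² = 2g(h − 2r) = 2(9.81)(3.7 − 1.240) = 48.27
v_top = 6.947 m/s

v = 6.9 m/s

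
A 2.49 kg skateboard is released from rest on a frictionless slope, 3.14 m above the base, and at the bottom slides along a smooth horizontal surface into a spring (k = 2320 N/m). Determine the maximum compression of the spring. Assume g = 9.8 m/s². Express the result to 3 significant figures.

Gravitational PE at the top equals spring PE at max compression: mgh = ½kx²
x = √(2mgh/k) = √(2 × 2.49 × 9.8 × 3.14 / 2320) = 0.2570 m

x = 0.257 m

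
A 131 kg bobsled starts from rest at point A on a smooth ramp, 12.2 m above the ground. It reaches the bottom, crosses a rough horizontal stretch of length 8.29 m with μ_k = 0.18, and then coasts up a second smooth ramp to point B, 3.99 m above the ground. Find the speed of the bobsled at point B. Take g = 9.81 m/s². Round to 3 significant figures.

Energy at A: mgh₁ = (131)(9.81)(12.2) = 15678 J
Friction loss: W_f = μ_k mg d = 1918 J
At B: ½mv² + mgh₂ = mgh₁ − W_f
½mv² = 15678 − 1918 − 5127.6 = 8633.1 J
v = √(2 × 8633.1/131) = 11.48 m/s

v = 11.5 m/s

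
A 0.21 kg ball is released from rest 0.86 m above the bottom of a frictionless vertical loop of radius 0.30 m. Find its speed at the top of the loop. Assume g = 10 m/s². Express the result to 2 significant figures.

Energy conservation: mgh = ½mv_top² + mg(2r)
v_top² = 2g(h − 2r) = 2(10)(0.86 − 0.6000) = 5.200
v_top = 2.280 m/s

v = 2.3 m/s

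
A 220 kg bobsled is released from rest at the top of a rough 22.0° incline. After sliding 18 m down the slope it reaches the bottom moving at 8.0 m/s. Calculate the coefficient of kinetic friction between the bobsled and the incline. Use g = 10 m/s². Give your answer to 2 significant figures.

Energy balance down the incline: mg L sinθ − ½mv² = μ_k (mg cosθ) L
mgL sinθ = 14834 J; ½mv² = 7040.0 J
W_f = 14834 − 7040.0 = 7794 J
μ_k = W_f/(mg cosθ · L) = 7794/(2040 × 18) = 0.2123

μ_k = 0.21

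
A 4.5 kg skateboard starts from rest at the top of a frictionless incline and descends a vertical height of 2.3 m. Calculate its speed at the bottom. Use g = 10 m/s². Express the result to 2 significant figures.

Mechanical energy is conserved (no friction): mgh = ½mv²
v = √(2gh) = √(2 × 10 × 2.3) = √46.000 = 6.782 m/s

v = 6.8 m/s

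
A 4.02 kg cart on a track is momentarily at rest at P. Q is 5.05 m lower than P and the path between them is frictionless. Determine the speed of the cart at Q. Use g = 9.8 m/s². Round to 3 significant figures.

v = 9.95 m/s

Equating total energy at the two states: mgh = ½mv²
v = √(2gh) = √(2 × 9.8 × 5.05) = √98.980 = 9.949 m/s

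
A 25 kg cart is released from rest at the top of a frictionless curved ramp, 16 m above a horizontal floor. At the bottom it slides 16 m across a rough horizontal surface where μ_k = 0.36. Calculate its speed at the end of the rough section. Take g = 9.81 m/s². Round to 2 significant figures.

v = 14 m/s

Applying the work–energy principle:
mgh = ½mv² + μ_k m g d
W_f = μ_k mg d = (0.36)(25)(9.81)(16) = 1413 J
½mv² = mgh − W_f = 3924.0 − 1413 = 2511.4 J
v = √(2 × 2511.4/25) = 14.17 m/s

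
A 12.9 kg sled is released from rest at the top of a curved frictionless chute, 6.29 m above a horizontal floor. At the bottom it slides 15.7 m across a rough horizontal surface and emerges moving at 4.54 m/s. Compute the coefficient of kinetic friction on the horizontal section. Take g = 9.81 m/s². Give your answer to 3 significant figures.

μ_k = 0.334

Energy bookkeeping (friction removes W_f = μ_k N d):
mgh = ½mv² + μ_k m g d
mgh = 795.99 J; ½mv² = 132.94 J
W_f = 795.99 − 132.94 = 663.0 J
μ_k = W_f/(mg·d) = 663.0/(126.5 × 15.7) = 0.3337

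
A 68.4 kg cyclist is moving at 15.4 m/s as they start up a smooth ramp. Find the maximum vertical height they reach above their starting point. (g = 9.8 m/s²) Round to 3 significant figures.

h = 12.1 m

By energy conservation, ½mv² = mgh
h = v²/(2g) = 15.4²/(2 × 9.8) = 12.10 m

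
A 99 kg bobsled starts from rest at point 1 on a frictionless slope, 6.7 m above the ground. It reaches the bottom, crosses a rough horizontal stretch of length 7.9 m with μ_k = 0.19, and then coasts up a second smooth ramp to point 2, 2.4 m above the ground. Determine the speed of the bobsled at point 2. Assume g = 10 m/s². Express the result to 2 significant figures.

v = 7.5 m/s

Energy at 1: mgh₁ = (99)(10)(6.7) = 6633.0 J
Friction loss: W_f = μ_k mg d = 1486 J
At 2: ½mv² + mgh₂ = mgh₁ − W_f
½mv² = 6633.0 − 1486 − 2376.0 = 2771.0 J
v = √(2 × 2771.0/99) = 7.482 m/s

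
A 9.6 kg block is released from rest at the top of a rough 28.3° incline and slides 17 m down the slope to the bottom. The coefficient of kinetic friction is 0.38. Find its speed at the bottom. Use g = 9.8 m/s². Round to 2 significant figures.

Taking the bottom as reference, mgh = ½mv² + μ_k N L with h = L sinθ, N = mg cosθ:
mgh = mgL sinθ = (9.6)(9.8)(17)sin28.3° = 758.24 J
W_f = μ_k mg cosθ · L = (0.38)(9.6)(9.8)cos28.3°·17 = 535.1 J
½mv² = 758.24 − 535.1 = 223.12 J
v = √(2 × 223.12/9.6) = 6.818 m/s

v = 6.8 m/s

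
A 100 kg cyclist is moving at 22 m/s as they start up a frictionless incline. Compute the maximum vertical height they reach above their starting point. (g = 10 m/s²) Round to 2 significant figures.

h = 24 m

Setting KE at the bottom equal to PE gained: ½mv² = mgh
h = v²/(2g) = 22²/(2 × 10) = 24.20 m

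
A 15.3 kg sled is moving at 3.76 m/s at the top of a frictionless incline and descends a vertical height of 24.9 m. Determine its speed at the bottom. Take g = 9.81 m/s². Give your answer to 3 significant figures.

Energy conservation between the two points: ½mv₀² + mgh = ½mv²
v² = v₀² + 2gh = (3.76)² + 2(9.81)(24.9) = 502.68
v = √502.68 = 22.42 m/s

v = 22.4 m/s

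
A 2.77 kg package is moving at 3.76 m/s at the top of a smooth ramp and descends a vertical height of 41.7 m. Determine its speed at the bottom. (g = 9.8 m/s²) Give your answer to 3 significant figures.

v = 28.8 m/s

Equating total energy at the two states: ½mv₀² + mgh = ½mv²
v² = v₀² + 2gh = (3.76)² + 2(9.8)(41.7) = 831.46
v = √831.46 = 28.84 m/s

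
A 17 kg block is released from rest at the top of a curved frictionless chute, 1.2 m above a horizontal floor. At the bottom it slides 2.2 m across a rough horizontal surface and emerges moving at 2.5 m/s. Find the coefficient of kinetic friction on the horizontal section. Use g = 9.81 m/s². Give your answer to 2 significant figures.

Applying the work–energy principle:
mgh = ½mv² + μ_k m g d
mgh = 200.12 J; ½mv² = 53.125 J
W_f = 200.12 − 53.125 = 147.0 J
μ_k = W_f/(mg·d) = 147.0/(166.8 × 2.2) = 0.4007

μ_k = 0.40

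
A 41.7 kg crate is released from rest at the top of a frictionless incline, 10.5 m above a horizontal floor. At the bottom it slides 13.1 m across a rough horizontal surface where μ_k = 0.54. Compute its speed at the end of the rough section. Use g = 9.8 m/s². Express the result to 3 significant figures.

v = 8.19 m/s

Energy at the top = energy at the end + work done against friction:
mgh = ½mv² + μ_k m g d
W_f = μ_k mg d = (0.54)(41.7)(9.8)(13.1) = 2891 J
½mv² = mgh − W_f = 4290.9 − 2891 = 1400.1 J
v = √(2 × 1400.1/41.7) = 8.194 m/s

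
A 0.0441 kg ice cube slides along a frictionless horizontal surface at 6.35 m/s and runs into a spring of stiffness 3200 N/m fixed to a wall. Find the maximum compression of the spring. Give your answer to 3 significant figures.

Conservation of energy between contact and max compression: ½mv² = ½kx²
x = v√(m/k) = 6.35 × √(0.0441/3200) = 0.02357 m

x = 0.0236 m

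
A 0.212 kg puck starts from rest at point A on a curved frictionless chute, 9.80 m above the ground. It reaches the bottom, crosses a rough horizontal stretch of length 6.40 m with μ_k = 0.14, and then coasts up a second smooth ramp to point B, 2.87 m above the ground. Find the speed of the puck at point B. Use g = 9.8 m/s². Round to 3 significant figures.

Energy at A: mgh₁ = (0.212)(9.8)(9.80) = 20.360 J
Friction loss: W_f = μ_k mg d = 1.862 J
At B: ½mv² + mgh₂ = mgh₁ − W_f
½mv² = 20.360 − 1.862 − 5.9627 = 12.536 J
v = √(2 × 12.536/0.212) = 10.88 m/s

v = 10.9 m/s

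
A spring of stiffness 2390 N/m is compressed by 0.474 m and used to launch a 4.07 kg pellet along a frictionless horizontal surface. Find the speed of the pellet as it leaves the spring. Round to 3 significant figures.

v = 11.5 m/s

Conservation of energy: ½kx² = ½mv²
v = x√(k/m) = 0.474 × √(2390/4.07) = 11.49 m/s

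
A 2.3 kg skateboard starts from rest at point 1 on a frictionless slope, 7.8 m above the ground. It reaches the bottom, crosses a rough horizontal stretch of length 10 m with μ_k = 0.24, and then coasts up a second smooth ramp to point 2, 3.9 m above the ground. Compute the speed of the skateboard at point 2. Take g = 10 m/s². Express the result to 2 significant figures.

v = 5.5 m/s

Energy at 1: mgh₁ = (2.3)(10)(7.8) = 179.40 J
Friction loss: W_f = μ_k mg d = 55.20 J
At 2: ½mv² + mgh₂ = mgh₁ − W_f
½mv² = 179.40 − 55.20 − 89.700 = 34.500 J
v = √(2 × 34.500/2.3) = 5.477 m/s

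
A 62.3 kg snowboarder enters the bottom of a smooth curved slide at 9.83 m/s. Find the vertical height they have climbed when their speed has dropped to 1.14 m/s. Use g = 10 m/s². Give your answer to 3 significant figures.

h = 4.77 m

Conservation of energy: ½mv₁² = ½mv₂² + mgh
h = (v₁² − v₂²)/(2g) = (9.83² − 1.14²)/(2 × 10) = 4.766 m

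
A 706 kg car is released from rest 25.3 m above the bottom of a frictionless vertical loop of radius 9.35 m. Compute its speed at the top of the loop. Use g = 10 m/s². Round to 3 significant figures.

v = 11.5 m/s

Energy conservation: mgh = ½mv_top² + mg(2r)
v_top² = 2g(h − 2r) = 2(10)(25.3 − 18.70) = 132.0
v_top = 11.49 m/s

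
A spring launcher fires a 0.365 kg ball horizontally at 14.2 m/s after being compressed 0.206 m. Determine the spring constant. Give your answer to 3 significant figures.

Energy stored in the spring equals the launch KE: ½kx² = ½mv²
k = mv²/x² = (0.365)(14.2)²/(0.206)² = 1734 N/m

k = 1730 N/m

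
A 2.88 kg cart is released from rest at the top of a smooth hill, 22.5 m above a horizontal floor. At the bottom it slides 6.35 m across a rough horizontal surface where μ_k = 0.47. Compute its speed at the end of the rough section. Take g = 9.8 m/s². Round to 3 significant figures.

v = 19.6 m/s

Energy at the top = energy at the end + work done against friction:
mgh = ½mv² + μ_k m g d
W_f = μ_k mg d = (0.47)(2.88)(9.8)(6.35) = 84.23 J
½mv² = mgh − W_f = 635.04 − 84.23 = 550.81 J
v = √(2 × 550.81/2.88) = 19.56 m/s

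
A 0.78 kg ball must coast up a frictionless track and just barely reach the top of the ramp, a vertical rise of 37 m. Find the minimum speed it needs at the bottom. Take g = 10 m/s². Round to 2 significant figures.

v = 27 m/s

At the top it is momentarily at rest, so all KE converts to PE: ½mv² = mgh
v = √(2gh) = √(2 × 10 × 37) = 27.20 m/s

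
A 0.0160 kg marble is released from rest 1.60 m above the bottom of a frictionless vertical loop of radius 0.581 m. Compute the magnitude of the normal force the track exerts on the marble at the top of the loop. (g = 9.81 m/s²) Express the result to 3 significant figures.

N = 0.0797 N

Energy from release to top (height 2r): mgh = ½mv_top² + mg(2r)
v_top² = 2g(h − 2r) = 2(9.81)(1.60 − 1.162) = 8.5936 m²/s²
At the top, both N and weight point toward the centre: N + mg = mv_top²/r
N = m(v_top²/r − g) = 0.0160(8.5936/0.581 − 9.81) = 0.07970 N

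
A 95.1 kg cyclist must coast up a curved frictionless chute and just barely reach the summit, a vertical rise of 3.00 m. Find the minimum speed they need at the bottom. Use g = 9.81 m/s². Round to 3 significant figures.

At the top they are momentarily at rest, so all KE converts to PE: ½mv² = mgh
v = √(2gh) = √(2 × 9.81 × 3.00) = 7.672 m/s

v = 7.67 m/s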